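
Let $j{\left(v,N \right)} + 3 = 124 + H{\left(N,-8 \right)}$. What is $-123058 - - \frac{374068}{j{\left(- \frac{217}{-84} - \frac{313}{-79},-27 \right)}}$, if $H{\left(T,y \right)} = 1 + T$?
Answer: $- \frac{11316442}{95} \approx -1.1912 \cdot 10^{5}$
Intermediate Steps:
$j{\left(v,N \right)} = 122 + N$ ($j{\left(v,N \right)} = -3 + \left(124 + \left(1 + N\right)\right) = -3 + \left(125 + N\right) = 122 + N$)
$-123058 - - \frac{374068}{j{\left(- \frac{217}{-84} - \frac{313}{-79},-27 \right)}} = -123058 - - \frac{374068}{122 - 27} = -123058 - - \frac{374068}{95} = -123058 + \frac{374068}{95} = - \frac{11316442}{95}$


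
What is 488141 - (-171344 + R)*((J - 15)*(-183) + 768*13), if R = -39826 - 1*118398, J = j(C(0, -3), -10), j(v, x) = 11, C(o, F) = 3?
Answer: 3532138829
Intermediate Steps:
J = 11
R = -158224 (R = -39826 - 118398 = -158224)
488141 - (-171344 + R)*((J - 15)*(-183) + 768*13) = 488141 - (-171344 - 158224)*((11 - 15)*(-183) + 768*13) = 488141 - (-329568)*(-4*(-183) + 9984) = 488141 - (-329568)*(732 + 9984) = 488141 - (-329568)*10716 = 488141 - 1*(-3531650688) = 488141 + 3531650688 = 3532138829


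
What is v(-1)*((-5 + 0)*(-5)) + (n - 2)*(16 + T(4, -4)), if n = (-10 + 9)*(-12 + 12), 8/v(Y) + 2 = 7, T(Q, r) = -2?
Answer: 12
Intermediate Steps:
v(Y) = 8/5 (v(Y) = 8/(-2 + 7) = 8/5)
n = 0 (n = -1*0 = 0)
v(-1)*((-5 + 0)*(-5)) + (n - 2)*(16 + T(4, -4)) = 8*((-5 + 0)*(-5))/5 + (0 - 2)*(16 - 2) = 8*(-5*(-5))/5 - 2*14 = (8/5)*25 - 28 = 40 - 28 = 12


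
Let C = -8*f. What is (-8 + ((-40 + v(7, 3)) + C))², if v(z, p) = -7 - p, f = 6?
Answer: 11236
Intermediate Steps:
C = -48 (C = -8*6 = -48)
(-8 + ((-40 + v(7, 3)) + C))² = (-8 + ((-40 + (-7 - 1*3)) - 48))² = (-8 + ((-40 + (-7 - 3)) - 48))² = (-8 + ((-40 - 10) - 48))² = (-8 + (-50 - 48))² = (-8 - 98)² = (-106)² = 11236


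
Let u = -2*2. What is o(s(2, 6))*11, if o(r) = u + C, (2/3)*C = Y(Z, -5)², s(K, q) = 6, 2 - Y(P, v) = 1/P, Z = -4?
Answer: 1265/32 ≈ 39.531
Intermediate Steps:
Y(P, v) = 2 - 1/P
C = 243/32 (C = 3*(2 - 1/(-4))²/2 = 3*(2 - 1*(-¼))²/2 = 3*(2 + ¼)²/2 = 3*(9/4)²/2 = (3/2)*(81/16) = 243/32 ≈ 7.5938)
u = -4
o(r) = 115/32 (o(r) = -4 + 243/32 = 115/32)
o(s(2, 6))*11 = (115/32)*11 = 1265/32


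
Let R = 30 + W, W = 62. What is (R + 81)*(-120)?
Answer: -20760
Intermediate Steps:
R = 92 (R = 30 + 62 = 92)
(R + 81)*(-120) = (92 + 81)*(-120) = 173*(-120) = -20760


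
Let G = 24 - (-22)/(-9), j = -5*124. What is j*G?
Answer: -120280/9 ≈ -13364.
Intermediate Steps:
j = -620
G = 194/9 (G = 24 - (-22)*(-1)/9 = 24 - 1*22/9 = 24 - 22/9 = 194/9 ≈ 21.556)
j*G = -620*194/9 = -120280/9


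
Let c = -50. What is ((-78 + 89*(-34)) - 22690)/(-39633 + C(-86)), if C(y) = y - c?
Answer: 8598/13223 ≈ 0.65023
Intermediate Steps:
C(y) = 50 + y (C(y) = y - 1*(-50) = y + 50 = 50 + y)
((-78 + 89*(-34)) - 22690)/(-39633 + C(-86)) = ((-78 + 89*(-34)) - 22690)/(-39633 + (50 - 86)) = ((-78 - 3026) - 22690)/(-39633 - 36) = (-3104 - 22690)/(-39669) = -25794*(-1/39669) = 8598/13223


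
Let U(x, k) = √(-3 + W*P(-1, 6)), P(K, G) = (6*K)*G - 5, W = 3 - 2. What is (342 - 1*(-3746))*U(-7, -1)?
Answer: 8176*I*√11 ≈ 27117.0*I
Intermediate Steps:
W = 1
P(K, G) = -5 + 6*G*K (P(K, G) = 6*G*K - 5 = -5 + 6*G*K)
U(x, k) = 2*I*√11 (U(x, k) = √(-3 + 1*(-5 + 6*6*(-1))) = √(-3 + 1*(-5 - 36)) = √(-3 + 1*(-41)) = √(-3 - 41) = √(-44) = 2*I*√11)
(342 - 1*(-3746))*U(-7, -1) = (342 - 1*(-3746))*(2*I*√11) = (342 + 3746)*(2*I*√11) = 4088*(2*I*√11) = 8176*I*√11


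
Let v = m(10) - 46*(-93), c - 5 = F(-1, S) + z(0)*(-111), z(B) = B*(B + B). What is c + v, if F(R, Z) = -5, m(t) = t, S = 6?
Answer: 4288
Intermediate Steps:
z(B) = 2*B² (z(B) = B*(2*B) = 2*B²)
c = 0 (c = 5 + (-5 + (2*0²)*(-111)) = 5 + (-5 + (2*0)*(-111)) = 5 + (-5 + 0*(-111)) = 5 + (-5 + 0) = 5 - 5 = 0)
v = 4288 (v = 10 - 46*(-93) = 10 + 4278 = 4288)
c + v = 0 + 4288 = 4288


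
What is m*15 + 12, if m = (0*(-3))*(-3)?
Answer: 12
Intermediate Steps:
m = 0 (m = 0*(-3) = 0)
m*15 + 12 = 0*15 + 12 = 0 + 12 = 12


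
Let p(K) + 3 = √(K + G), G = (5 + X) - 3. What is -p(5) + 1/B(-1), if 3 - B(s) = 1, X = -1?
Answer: 7/2 - √6 ≈ 1.0505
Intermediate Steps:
B(s) = 2 (B(s) = 3 - 1*1 = 3 - 1 = 2)
G = 1 (G = (5 - 1) - 3 = 4 - 3 = 1)
p(K) = -3 + √(1 + K) (p(K) = -3 + √(K + 1) = -3 + √(1 + K))
-p(5) + 1/B(-1) = -(-3 + √(1 + 5)) + 1/2 = -(-3 + √6) + ½ = (3 - √6) + ½ = 7/2 - √6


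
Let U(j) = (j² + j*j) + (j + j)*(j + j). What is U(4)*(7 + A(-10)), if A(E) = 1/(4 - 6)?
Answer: 624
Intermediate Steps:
A(E) = -½ (A(E) = 1/(-2) = -½)
U(j) = 6*j² (U(j) = (j² + j²) + (2*j)*(2*j) = 2*j² + 4*j² = 6*j²)
U(4)*(7 + A(-10)) = (6*4²)*(7 - ½) = (6*16)*(13/2) = 96*(13/2) = 624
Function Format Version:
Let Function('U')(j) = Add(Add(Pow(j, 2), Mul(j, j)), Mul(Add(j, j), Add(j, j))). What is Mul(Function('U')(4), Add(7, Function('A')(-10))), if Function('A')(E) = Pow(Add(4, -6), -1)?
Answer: 624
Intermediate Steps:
Function('A')(E) = Rational(-1, 2) (Function('A')(E) = Pow(-2, -1) = Rational(-1, 2))
Function('U')(j) = Mul(6, Pow(j, 2)) (Function('U')(j) = Add(Add(Pow(j, 2), Pow(j, 2)), Mul(Mul(2, j), Mul(2, j))) = Add(Mul(2, Pow(j, 2)), Mul(4, Pow(j, 2))) = Mul(6, Pow(j, 2)))
Mul(Function('U')(4), Add(7, Function('A')(-10))) = Mul(Mul(6, Pow(4, 2)), Add(7, Rational(-1, 2))) = Mul(Mul(6, 16), Rational(13, 2)) = Mul(96, Rational(13, 2)) = 624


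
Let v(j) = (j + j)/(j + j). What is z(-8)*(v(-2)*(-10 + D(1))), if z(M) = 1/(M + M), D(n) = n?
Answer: 9/16 ≈ 0.56250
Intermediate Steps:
v(j) = 1 (v(j) = (2*j)/((2*j)) = (2*j)*(1/(2*j)) = 1)
z(M) = 1/(2*M)
z(-8)*(v(-2)*(-10 + D(1))) = ((1/2)/(-8))*(1*(-10 + 1)) = ((1/2)*(-1/8))*(1*(-9)) = -1/16*(-9) = 9/16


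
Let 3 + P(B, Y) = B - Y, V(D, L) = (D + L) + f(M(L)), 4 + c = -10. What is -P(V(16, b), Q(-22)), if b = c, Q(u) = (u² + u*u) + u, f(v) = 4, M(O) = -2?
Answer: 943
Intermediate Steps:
Q(u) = u + 2*u² (Q(u) = (u² + u²) + u = 2*u² + u = u + 2*u²)
c = -14 (c = -4 - 10 = -14)
b = -14
V(D, L) = 4 + D + L (V(D, L) = (D + L) + 4 = 4 + D + L)
P(B, Y) = -3 + B - Y (P(B, Y) = -3 + (B - Y) = -3 + B - Y)
-P(V(16, b), Q(-22)) = -(-3 + (4 + 16 - 14) - (-22)*(1 + 2*(-22))) = -(-3 + 6 - (-22)*(1 - 44)) = -(-3 + 6 - (-22)*(-43)) = -(-3 + 6 - 1*946) = -(-3 + 6 - 946) = -1*(-943) = 943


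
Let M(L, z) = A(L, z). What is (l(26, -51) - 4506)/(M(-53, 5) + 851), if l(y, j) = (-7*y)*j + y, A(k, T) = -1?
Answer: 2401/425 ≈ 5.6494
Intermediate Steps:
l(y, j) = y - 7*j*y (l(y, j) = -7*j*y + y = y - 7*j*y)
M(L, z) = -1
(l(26, -51) - 4506)/(M(-53, 5) + 851) = (26*(1 - 7*(-51)) - 4506)/(-1 + 851) = (26*(1 + 357) - 4506)/850 = (26*358 - 4506)*(1/850) = (9308 - 4506)*(1/850) = 4802*(1/850) = 2401/425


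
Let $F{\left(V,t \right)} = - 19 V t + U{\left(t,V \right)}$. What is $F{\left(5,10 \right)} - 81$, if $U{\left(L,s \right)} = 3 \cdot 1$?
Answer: $-1028$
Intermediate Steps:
$U{\left(L,s \right)} = 3$
$F{\left(V,t \right)} = 3 - 19 V t$ ($F{\left(V,t \right)} = - 19 V t + 3 = 3 - 19 V t$)
$F{\left(5,10 \right)} - 81 = \left(3 - 95 \cdot 10\right) - 81 = \left(3 - 950\right) - 81 = -947 - 81 = -1028$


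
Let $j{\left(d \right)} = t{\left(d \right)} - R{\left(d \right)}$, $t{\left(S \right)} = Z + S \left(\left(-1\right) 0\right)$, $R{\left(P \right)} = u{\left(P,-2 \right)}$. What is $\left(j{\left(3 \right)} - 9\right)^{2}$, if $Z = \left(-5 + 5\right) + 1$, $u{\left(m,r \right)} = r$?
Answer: $36$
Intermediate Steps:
$R{\left(P \right)} = -2$
$Z = 1$ ($Z = 0 + 1 = 1$)
$t{\left(S \right)} = 1$ ($t{\left(S \right)} = 1 + S \left(\left(-1\right) 0\right) = 1 + S 0 = 1 + 0 = 1$)
$j{\left(d \right)} = 3$ ($j{\left(d \right)} = 1 - -2 = 1 + 2 = 3$)
$\left(j{\left(3 \right)} - 9\right)^{2} = \left(3 - 9\right)^{2} = \left(-6\right)^{2} = 36$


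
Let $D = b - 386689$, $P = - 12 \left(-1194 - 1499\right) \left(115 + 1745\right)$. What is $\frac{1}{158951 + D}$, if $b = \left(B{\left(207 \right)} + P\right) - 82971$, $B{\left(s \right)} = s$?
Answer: $\frac{1}{59797258} \approx 1.6723 \cdot 10^{-8}$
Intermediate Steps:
$P = 60107760$ ($P = - 12 \left(\left(-2693\right) 1860\right) = \left(-12\right) \left(-5008980\right) = 60107760$)
$b = 60024996$ ($b = \left(207 + 60107760\right) - 82971 = 60107967 - 82971 = 60024996$)
$D = 59638307$ ($D = 60024996 - 386689 = 59638307$)
$\frac{1}{158951 + D} = \frac{1}{158951 + 59638307} = \frac{1}{59797258}$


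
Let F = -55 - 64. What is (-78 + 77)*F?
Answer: 119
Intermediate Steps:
F = -119
(-78 + 77)*F = (-78 + 77)*(-119) = -1*(-119) = 119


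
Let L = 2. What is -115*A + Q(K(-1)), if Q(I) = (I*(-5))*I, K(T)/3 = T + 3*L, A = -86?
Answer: 8765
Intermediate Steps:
K(T) = 18 + 3*T (K(T) = 3*(T + 3*2) = 3*(T + 6) = 3*(6 + T) = 18 + 3*T)
Q(I) = -5*I² (Q(I) = (-5*I)*I = -5*I²)
-115*A + Q(K(-1)) = -115*(-86) - 5*(18 + 3*(-1))² = 9890 - 5*(18 - 3)² = 9890 - 5*15² = 9890 - 5*225 = 9890 - 1125 = 8765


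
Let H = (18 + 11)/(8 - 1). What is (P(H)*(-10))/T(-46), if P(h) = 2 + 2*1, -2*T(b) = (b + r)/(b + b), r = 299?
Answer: -320/11 ≈ -29.091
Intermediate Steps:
H = 29/7 ≈ 4.1429
T(b) = -(299 + b)/(4*b) (T(b) = -(b + 299)/(2*(b + b)) = -(299 + b)/(2*(2*b)) = -(299 + b)*1/(2*b)/2 = -(299 + b)/(4*b))
P(h) = 4 (P(h) = 2 + 2 = 4)
(P(H)*(-10))/T(-46) = (4*(-10))/(((¼)*(-299 - 1*(-46))/(-46))) = -40*(-184/(-299 + 46)) = -40/((¼)*(-1/46)*(-253)) = -40/11/8 = -40*8/11 = -320/11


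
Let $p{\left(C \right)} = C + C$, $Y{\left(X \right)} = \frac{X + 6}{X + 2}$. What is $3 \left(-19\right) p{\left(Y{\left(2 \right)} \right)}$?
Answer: $-228$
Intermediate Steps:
$Y{\left(X \right)} = \frac{6 + X}{2 + X}$
$p{\left(C \right)} = 2 C$
$3 \left(-19\right) p{\left(Y{\left(2 \right)} \right)} = 3 \left(-19\right) 2 \frac{6 + 2}{2 + 2} = - 57 \cdot 2 \cdot \frac{1}{4} \cdot 8 = - 57 \cdot 2 \cdot 2 = \left(-57\right) 4 = -228$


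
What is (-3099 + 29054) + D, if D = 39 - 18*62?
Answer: 24878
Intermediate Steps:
D = -1077 (D = 39 - 1116 = -1077)
(-3099 + 29054) + D = (-3099 + 29054) - 1077 = 25955 - 1077 = 24878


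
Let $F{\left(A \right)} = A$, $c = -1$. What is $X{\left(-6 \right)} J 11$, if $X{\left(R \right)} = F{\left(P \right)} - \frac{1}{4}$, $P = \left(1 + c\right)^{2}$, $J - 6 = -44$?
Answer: $\frac{209}{2} \approx 104.5$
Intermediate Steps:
$J = -38$ ($J = 6 - 44 = -38$)
$P = 0$ ($P = \left(1 - 1\right)^{2} = 0^{2} = 0$)
$X{\left(R \right)} = - \frac{1}{4}$ ($X{\left(R \right)} = 0 - \frac{1}{4} = - \frac{1}{4}$)
$X{\left(-6 \right)} J 11 = \left(- \frac{1}{4}\right) \left(-38\right) 11 = \frac{19}{2} \cdot 11 = \frac{209}{2}$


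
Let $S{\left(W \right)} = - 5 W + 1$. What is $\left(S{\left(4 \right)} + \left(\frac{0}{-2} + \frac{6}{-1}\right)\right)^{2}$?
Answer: $625$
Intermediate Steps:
$S{\left(W \right)} = 1 - 5 W$
$\left(S{\left(4 \right)} + \left(\frac{0}{-2} + \frac{6}{-1}\right)\right)^{2} = \left(\left(1 - 20\right) + \left(\frac{0}{-2} + \frac{6}{-1}\right)\right)^{2} = \left(\left(1 - 20\right) + \left(0 \left(- \frac{1}{2}\right) + 6 \left(-1\right)\right)\right)^{2} = \left(-19 + \left(0 - 6\right)\right)^{2} = \left(-19 - 6\right)^{2} = \left(-25\right)^{2} = 625$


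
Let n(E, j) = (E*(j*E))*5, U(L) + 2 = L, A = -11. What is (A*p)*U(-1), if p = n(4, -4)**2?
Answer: 3379200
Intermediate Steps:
U(L) = -2 + L
n(E, j) = 5*j*E**2 (n(E, j) = (E*(E*j))*5 = (j*E**2)*5 = 5*j*E**2)
p = 102400 (p = (5*(-4)*4**2)**2 = (5*(-4)*16)**2 = (-320)**2 = 102400)
(A*p)*U(-1) = (-11*102400)*(-2 - 1) = -1126400*(-3) = 3379200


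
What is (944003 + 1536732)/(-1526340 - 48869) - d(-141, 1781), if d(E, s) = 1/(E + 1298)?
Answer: -2871785604/1822516813 ≈ -1.5757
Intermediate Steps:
d(E, s) = 1/(1298 + E)
(944003 + 1536732)/(-1526340 - 48869) - d(-141, 1781) = (944003 + 1536732)/(-1526340 - 48869) - 1/(1298 - 141) = 2480735/(-1575209) - 1/1157 = 2480735*(-1/1575209) - 1*1/1157 = -2480735/1575209 - 1/1157 = -2871785604/1822516813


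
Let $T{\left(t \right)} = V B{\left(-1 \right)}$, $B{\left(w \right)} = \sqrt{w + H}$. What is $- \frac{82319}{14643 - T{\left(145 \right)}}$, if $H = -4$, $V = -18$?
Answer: $- \frac{133933013}{23824341} + \frac{164638 i \sqrt{5}}{23824341} \approx -5.6217 + 0.015452 i$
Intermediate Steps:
$B{\left(w \right)} = \sqrt{-4 + w}$ ($B{\left(w \right)} = \sqrt{w - 4} = \sqrt{-4 + w}$)
$T{\left(t \right)} = - 18 i \sqrt{5}$ ($T{\left(t \right)} = - 18 \sqrt{-4 - 1} = - 18 \sqrt{-5} = - 18 i \sqrt{5}$)
$- \frac{82319}{14643 - T{\left(145 \right)}} = - \frac{82319}{14643 - - 18 i \sqrt{5}} = - \frac{82319}{14643 + 18 i \sqrt{5}}$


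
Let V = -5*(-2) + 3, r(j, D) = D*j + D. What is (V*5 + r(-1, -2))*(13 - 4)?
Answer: 585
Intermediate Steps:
r(j, D) = D + D*j
V = 13 (V = 10 + 3 = 13)
(V*5 + r(-1, -2))*(13 - 4) = (13*5 - 2*(1 - 1))*(13 - 4) = (65 - 2*0)*9 = (65 + 0)*9 = 65*9 = 585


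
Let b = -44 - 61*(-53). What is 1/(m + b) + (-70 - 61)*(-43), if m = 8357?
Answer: 65038619/11546 ≈ 5633.0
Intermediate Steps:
b = 3189 (b = -44 + 3233 = 3189)
1/(m + b) + (-70 - 61)*(-43) = 1/(8357 + 3189) + (-70 - 61)*(-43) = 1/11546 - 131*(-43) = 1/11546 + 5633 = 65038619/11546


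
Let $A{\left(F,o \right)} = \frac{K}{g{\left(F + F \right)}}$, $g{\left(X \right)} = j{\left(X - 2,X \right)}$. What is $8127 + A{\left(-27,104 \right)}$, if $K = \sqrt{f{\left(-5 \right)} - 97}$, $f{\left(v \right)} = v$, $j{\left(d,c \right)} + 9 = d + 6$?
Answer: $8127 - \frac{i \sqrt{102}}{59} \approx 8127.0 - 0.17118 i$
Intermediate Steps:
$j{\left(d,c \right)} = -3 + d$ ($j{\left(d,c \right)} = -9 + \left(d + 6\right) = -9 + \left(6 + d\right) = -3 + d$)
$g{\left(X \right)} = -5 + X$ ($g{\left(X \right)} = -3 + \left(X - 2\right) = -3 + \left(-2 + X\right) = -5 + X$)
$K = i \sqrt{102}$ ($K = \sqrt{-5 - 97} = \sqrt{-102} = i \sqrt{102} \approx 10.1 i$)
$A{\left(F,o \right)} = \frac{i \sqrt{102}}{-5 + 2 F}$ ($A{\left(F,o \right)} = \frac{i \sqrt{102}}{-5 + \left(F + F\right)} = \frac{i \sqrt{102}}{-5 + 2 F}$)
$8127 + A{\left(-27,104 \right)} = 8127 + \frac{i \sqrt{102}}{-5 + 2 \left(-27\right)} = 8127 + \frac{i \sqrt{102}}{-5 - 54} = 8127 + \frac{i \sqrt{102}}{-59} = 8127 + i \sqrt{102} \left(- \frac{1}{59}\right) = 8127 - \frac{i \sqrt{102}}{59}$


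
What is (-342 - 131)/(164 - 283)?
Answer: 473/119 ≈ 3.9748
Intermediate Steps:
(-342 - 131)/(164 - 283) = -473/(-119) = -473*(-1/119) = 473/119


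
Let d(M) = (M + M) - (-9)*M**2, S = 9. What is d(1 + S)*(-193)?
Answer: -177560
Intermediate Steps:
d(M) = 2*M + 9*M**2
d(1 + S)*(-193) = ((1 + 9)*(2 + 9*(1 + 9)))*(-193) = (10*(2 + 9*10))*(-193) = (10*(2 + 90))*(-193) = (10*92)*(-193) = 920*(-193) = -177560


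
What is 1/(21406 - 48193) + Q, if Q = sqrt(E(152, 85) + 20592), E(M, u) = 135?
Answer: -1/26787 + 21*sqrt(47) ≈ 143.97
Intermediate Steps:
Q = 21*sqrt(47) (Q = sqrt(135 + 20592) = sqrt(20727) = 21*sqrt(47) ≈ 143.97)
1/(21406 - 48193) + Q = 1/(21406 - 48193) + 21*sqrt(47) = 1/(-26787) + 21*sqrt(47) = -1/26787 + 21*sqrt(47)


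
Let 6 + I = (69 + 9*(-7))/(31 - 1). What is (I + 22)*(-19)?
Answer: -1539/5 ≈ -307.80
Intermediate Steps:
I = -29/5 (I = -6 + (69 + 9*(-7))/(31 - 1) = -6 + (69 - 63)/30 = -6 + 6*(1/30) = -6 + ⅕ = -29/5 ≈ -5.8000)
(I + 22)*(-19) = (-29/5 + 22)*(-19) = (81/5)*(-19) = -1539/5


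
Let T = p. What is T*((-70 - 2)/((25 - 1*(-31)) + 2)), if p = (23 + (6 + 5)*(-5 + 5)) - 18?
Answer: -180/29 ≈ -6.2069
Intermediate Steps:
p = 5 (p = (23 + 11*0) - 18 = (23 + 0) - 18 = 23 - 18 = 5)
T = 5
T*((-70 - 2)/((25 - 1*(-31)) + 2)) = 5*((-70 - 2)/((25 - 1*(-31)) + 2)) = 5*(-72/((25 + 31) + 2)) = 5*(-72/(56 + 2)) = 5*(-72/58) = 5*(-72*1/58) = 5*(-36/29) = -180/29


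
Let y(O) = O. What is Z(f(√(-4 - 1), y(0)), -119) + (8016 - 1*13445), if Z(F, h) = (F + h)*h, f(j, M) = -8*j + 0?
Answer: 8732 + 952*I*√5 ≈ 8732.0 + 2128.7*I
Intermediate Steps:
f(j, M) = -8*j
Z(F, h) = h*(F + h)
Z(f(√(-4 - 1), y(0)), -119) + (8016 - 1*13445) = -119*(-8*√(-4 - 1) - 119) + (8016 - 1*13445) = -119*(-8*I*√5 - 119) + (8016 - 13445) = -119*(-8*I*√5 - 119) - 5429 = -119*(-119 - 8*I*√5) - 5429 = (14161 + 952*I*√5) - 5429 = 8732 + 952*I*√5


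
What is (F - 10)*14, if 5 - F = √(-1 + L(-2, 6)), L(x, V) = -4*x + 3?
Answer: -70 - 14*√10 ≈ -114.27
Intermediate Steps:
L(x, V) = 3 - 4*x
F = 5 - √10 (F = 5 - √(-1 + (3 - 4*(-2))) = 5 - √(-1 + (3 + 8)) = 5 - √(-1 + 11) = 5 - √10 ≈ 1.8377)
(F - 10)*14 = ((5 - √10) - 10)*14 = (-5 - √10)*14 = -70 - 14*√10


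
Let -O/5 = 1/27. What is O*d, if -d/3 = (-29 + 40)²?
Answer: 605/9 ≈ 67.222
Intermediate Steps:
d = -363 (d = -3*(-29 + 40)² = -3*11² = -3*121 = -363)
O = -5/27 ≈ -0.18519
O*d = -5/27*(-363) = 605/9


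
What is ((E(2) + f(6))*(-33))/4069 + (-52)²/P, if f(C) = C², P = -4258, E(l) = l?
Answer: -8171054/8662901 ≈ -0.94322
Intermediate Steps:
((E(2) + f(6))*(-33))/4069 + (-52)²/P = ((2 + 6²)*(-33))/4069 + (-52)²/(-4258) = ((2 + 36)*(-33))*(1/4069) + 2704*(-1/4258) = (38*(-33))*(1/4069) - 1352/2129 = -1254*1/4069 - 1352/2129 = -1254/4069 - 1352/2129 = -8171054/8662901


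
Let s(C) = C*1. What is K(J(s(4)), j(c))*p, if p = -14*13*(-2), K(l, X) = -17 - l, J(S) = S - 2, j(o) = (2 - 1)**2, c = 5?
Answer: -6916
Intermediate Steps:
s(C) = C
j(o) = 1 (j(o) = 1**2 = 1)
J(S) = -2 + S
p = 364 (p = -182*(-2) = 364)
K(J(s(4)), j(c))*p = (-17 - (-2 + 4))*364 = (-17 - 1*2)*364 = (-17 - 2)*364 = -19*364 = -6916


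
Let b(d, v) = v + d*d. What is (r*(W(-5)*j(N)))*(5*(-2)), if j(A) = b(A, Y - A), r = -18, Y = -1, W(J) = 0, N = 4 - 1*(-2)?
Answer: 0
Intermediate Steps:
N = 6 (N = 4 + 2 = 6)
b(d, v) = v + d²
j(A) = -1 + A² - A (j(A) = (-1 - A) + A² = -1 + A² - A)
(r*(W(-5)*j(N)))*(5*(-2)) = (-0*(-1 + 6² - 1*6))*(5*(-2)) = -0*(-1 + 36 - 6)*(-10) = -0*29*(-10) = -18*0*(-10) = 0*(-10) = 0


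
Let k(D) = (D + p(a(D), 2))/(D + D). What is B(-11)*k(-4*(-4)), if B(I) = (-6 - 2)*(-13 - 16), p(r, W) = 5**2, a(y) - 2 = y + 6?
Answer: 1189/4 ≈ 297.25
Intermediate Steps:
a(y) = 8 + y (a(y) = 2 + (y + 6) = 2 + (6 + y) = 8 + y)
p(r, W) = 25
B(I) = 232 (B(I) = -8*(-29) = 232)
k(D) = (25 + D)/(2*D) (k(D) = (D + 25)/(D + D) = (25 + D)/((2*D)) = (25 + D)*(1/(2*D)) = (25 + D)/(2*D))
B(-11)*k(-4*(-4)) = 232*((25 - 4*(-4))/(2*((-4*(-4))))) = 232*((1/2)*(25 + 16)/16) = 232*((1/2)*(1/16)*41) = 232*(41/32) = 1189/4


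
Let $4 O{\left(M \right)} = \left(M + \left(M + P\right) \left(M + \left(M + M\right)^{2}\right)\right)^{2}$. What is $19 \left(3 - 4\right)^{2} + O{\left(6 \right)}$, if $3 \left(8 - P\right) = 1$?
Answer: $1056803$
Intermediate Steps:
$P = \frac{23}{3}$ ($P = 8 - \frac{1}{3} = \frac{23}{3} \approx 7.6667$)
$O{\left(M \right)} = \frac{\left(M + \left(\frac{23}{3} + M\right) \left(M + 4 M^{2}\right)\right)^{2}}{4}$ ($O{\left(M \right)} = \frac{\left(M + \left(M + \frac{23}{3}\right) \left(M + \left(M + M\right)^{2}\right)\right)^{2}}{4} = \frac{\left(M + \left(\frac{23}{3} + M\right) \left(M + \left(2 M\right)^{2}\right)\right)^{2}}{4} = \frac{\left(M + \left(\frac{23}{3} + M\right) \left(M + 4 M^{2}\right)\right)^{2}}{4}$)
$19 \left(3 - 4\right)^{2} + O{\left(6 \right)} = 19 \left(3 - 4\right)^{2} + \frac{6^{2} \left(26 + 12 \cdot 6^{2} + 95 \cdot 6\right)^{2}}{36} = 19 \left(-1\right)^{2} + \frac{1}{36} \cdot 36 \left(26 + 12 \cdot 36 + 570\right)^{2} = 19 \cdot 1 + \frac{1}{36} \cdot 36 \left(26 + 432 + 570\right)^{2} = 19 + \frac{1}{36} \cdot 36 \cdot 1028^{2} = 19 + \frac{1}{36} \cdot 36 \cdot 1056784 = 19 + 1056784 = 1056803$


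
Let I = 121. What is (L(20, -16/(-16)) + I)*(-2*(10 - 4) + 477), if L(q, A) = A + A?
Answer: 57195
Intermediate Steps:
L(q, A) = 2*A
(L(20, -16/(-16)) + I)*(-2*(10 - 4) + 477) = (2*(-16/(-16)) + 121)*(-2*(10 - 4) + 477) = (2*(-16*(-1/16)) + 121)*(-2*6 + 477) = (2*1 + 121)*(-12 + 477) = (2 + 121)*465 = 123*465 = 57195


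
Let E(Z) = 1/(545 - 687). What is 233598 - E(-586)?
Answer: 33170917/142 ≈ 2.3360e+5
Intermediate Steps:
E(Z) = -1/142 (E(Z) = 1/(-142) = -1/142)
233598 - E(-586) = 233598 - 1*(-1/142) = 233598 + 1/142 = 33170917/142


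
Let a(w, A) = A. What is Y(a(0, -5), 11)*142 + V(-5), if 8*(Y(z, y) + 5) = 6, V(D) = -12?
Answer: -1231/2 ≈ -615.50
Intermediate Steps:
Y(z, y) = -17/4 (Y(z, y) = -5 + (⅛)*6 = -5 + ¾ = -17/4)
Y(a(0, -5), 11)*142 + V(-5) = -17/4*142 - 12 = -1207/2 - 12 = -1231/2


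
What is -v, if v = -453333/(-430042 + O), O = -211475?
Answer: -151111/213839 ≈ -0.70666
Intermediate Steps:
v = 151111/213839 (v = -453333/(-430042 - 211475) = -453333/(-641517) = -453333*(-1/641517) = 151111/213839 ≈ 0.70666)
-v = -1*151111/213839 = -151111/213839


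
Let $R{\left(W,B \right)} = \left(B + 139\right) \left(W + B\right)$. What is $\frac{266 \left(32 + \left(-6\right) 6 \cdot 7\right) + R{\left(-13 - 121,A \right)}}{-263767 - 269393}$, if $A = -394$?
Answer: $- \frac{1903}{13329} \approx -0.14277$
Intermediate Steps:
$R{\left(W,B \right)} = \left(139 + B\right) \left(B + W\right)$
$\frac{266 \left(32 + \left(-6\right) 6 \cdot 7\right) + R{\left(-13 - 121,A \right)}}{-263767 - 269393} = \frac{266 \left(32 + \left(-6\right) 6 \cdot 7\right) + \left(\left(-394\right)^{2} + 139 \left(-394\right) + 139 \left(-13 - 121\right) - 394 \left(-13 - 121\right)\right)}{-263767 - 269393} = \frac{266 \left(32 - 252\right) + \left(155236 - 54766 + 139 \left(-13 - 121\right) - 394 \left(-13 - 121\right)\right)}{-533160} = \left(266 \left(32 - 252\right) + \left(155236 - 54766 + 139 \left(-134\right) - -52796\right)\right) \left(- \frac{1}{533160}\right) = \left(266 \left(-220\right) + \left(155236 - 54766 - 18626 + 52796\right)\right) \left(- \frac{1}{533160}\right) = \left(-58520 + 134640\right) \left(- \frac{1}{533160}\right) = 76120 \left(- \frac{1}{533160}\right) = - \frac{1903}{13329}$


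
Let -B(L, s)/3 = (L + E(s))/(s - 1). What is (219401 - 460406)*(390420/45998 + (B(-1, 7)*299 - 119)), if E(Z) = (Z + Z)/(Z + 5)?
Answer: 3002661452255/91996 ≈ 3.2639e+7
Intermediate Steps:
E(Z) = 2*Z/(5 + Z) (E(Z) = (2*Z)/(5 + Z) = 2*Z/(5 + Z))
B(L, s) = -3*(L + 2*s/(5 + s))/(-1 + s) (B(L, s) = -3*(L + 2*s/(5 + s))/(s - 1) = -3*(L + 2*s/(5 + s))/(-1 + s))
(219401 - 460406)*(390420/45998 + (B(-1, 7)*299 - 119)) = (219401 - 460406)*(390420/45998 + ((3*(-2*7 - 1*(-1)*(5 + 7))/((-1 + 7)*(5 + 7)))*299 - 119)) = -241005*(390420*(1/45998) + ((3*(-14 - 1*(-1)*12)/(6*12))*299 - 119)) = -241005*(195210/22999 + ((3*(⅙)*(1/12)*(-14 + 12))*299 - 119)) = -241005*(195210/22999 + ((3*(⅙)*(1/12)*(-2))*299 - 119)) = -241005*(195210/22999 + (-1/12*299 - 119)) = -241005*(195210/22999 + (-299/12 - 119)) = -241005*(195210/22999 - 1727/12) = -241005*(-37376753/275988) = 3002661452255/91996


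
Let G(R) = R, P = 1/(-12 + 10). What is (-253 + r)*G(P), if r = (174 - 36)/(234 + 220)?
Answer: 28681/227 ≈ 126.35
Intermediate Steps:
P = -½ (P = 1/(-2) = -½ ≈ -0.50000)
r = 69/227 (r = 138/454 = 138*(1/454) = 69/227 ≈ 0.30396)
(-253 + r)*G(P) = (-253 + 69/227)*(-½) = -57362/227*(-½) = 28681/227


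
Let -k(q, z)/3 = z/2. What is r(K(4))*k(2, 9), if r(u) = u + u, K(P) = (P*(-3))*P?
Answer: 1296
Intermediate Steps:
K(P) = -3*P² (K(P) = (-3*P)*P = -3*P²)
k(q, z) = -3*z/2
r(u) = 2*u
r(K(4))*k(2, 9) = (2*(-3*4²))*(-3/2*9) = (2*(-3*16))*(-27/2) = (2*(-48))*(-27/2) = -96*(-27/2) = 1296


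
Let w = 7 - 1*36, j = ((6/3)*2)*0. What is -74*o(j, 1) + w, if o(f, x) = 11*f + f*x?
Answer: -29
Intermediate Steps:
j = 0 (j = ((6*(1/3))*2)*0 = (2*2)*0 = 4*0 = 0)
w = -29 (w = 7 - 36 = -29)
-74*o(j, 1) + w = -0*(11 + 1) - 29 = -0*12 - 29 = -74*0 - 29 = 0 - 29 = -29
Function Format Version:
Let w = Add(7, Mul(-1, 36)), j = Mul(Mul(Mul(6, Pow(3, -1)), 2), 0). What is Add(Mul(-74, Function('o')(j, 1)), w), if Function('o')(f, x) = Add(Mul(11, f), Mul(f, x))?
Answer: -29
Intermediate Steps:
j = 0 (j = Mul(Mul(Mul(6, Rational(1, 3)), 2), 0) = Mul(Mul(2, 2), 0) = Mul(4, 0) = 0)
w = -29 (w = Add(7, -36) = -29)
Add(Mul(-74, Function('o')(j, 1)), w) = Add(Mul(-74, Mul(0, Add(11, 1))), -29) = Add(Mul(-74, Mul(0, 12)), -29) = Add(Mul(-74, 0), -29) = Add(0, -29) = -29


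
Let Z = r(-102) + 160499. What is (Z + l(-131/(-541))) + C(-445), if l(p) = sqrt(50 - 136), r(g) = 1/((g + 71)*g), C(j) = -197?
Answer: 506874925/3162 + I*sqrt(86) ≈ 1.603e+5 + 9.2736*I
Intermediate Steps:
r(g) = 1/(g*(71 + g)) (r(g) = 1/((71 + g)*g) = 1/(g*(71 + g)))
l(p) = I*sqrt(86) (l(p) = sqrt(-86) = I*sqrt(86))
Z = 507497839/3162 (Z = 1/((-102)*(71 - 102)) + 160499 = -1/102/(-31) + 160499 = -1/102*(-1/31) + 160499 = 1/3162 + 160499 = 507497839/3162 ≈ 1.6050e+5)
(Z + l(-131/(-541))) + C(-445) = (507497839/3162 + I*sqrt(86)) - 197 = 506874925/3162 + I*sqrt(86)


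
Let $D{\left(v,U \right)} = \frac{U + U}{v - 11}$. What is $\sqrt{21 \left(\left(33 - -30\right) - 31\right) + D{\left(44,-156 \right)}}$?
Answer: $\frac{2 \sqrt{20042}}{11} \approx 25.74$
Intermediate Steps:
$D{\left(v,U \right)} = \frac{2 U}{-11 + v}$
$\sqrt{21 \left(\left(33 - -30\right) - 31\right) + D{\left(44,-156 \right)}} = \sqrt{21 \left(\left(33 - -30\right) - 31\right) + 2 \left(-156\right) \frac{1}{-11 + 44}} = \sqrt{21 \left(\left(33 + 30\right) - 31\right) + 2 \left(-156\right) \frac{1}{33}} = \sqrt{21 \left(63 - 31\right) + 2 \left(-156\right) \frac{1}{33}} = \sqrt{21 \cdot 32 - \frac{104}{11}} = \sqrt{672 - \frac{104}{11}} = \sqrt{\frac{7288}{11}} = \frac{2 \sqrt{20042}}{11}$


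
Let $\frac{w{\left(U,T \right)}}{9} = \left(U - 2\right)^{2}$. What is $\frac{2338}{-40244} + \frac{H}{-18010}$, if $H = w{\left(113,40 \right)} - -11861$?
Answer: $- \frac{249102919}{36239722} \approx -6.8738$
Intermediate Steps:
$w{\left(U,T \right)} = 9 \left(-2 + U\right)^{2}$ ($w{\left(U,T \right)} = 9 \left(U - 2\right)^{2} = 9 \left(-2 + U\right)^{2}$)
$H = 122750$ ($H = 9 \left(-2 + 113\right)^{2} - -11861 = 9 \cdot 111^{2} + 11861 = 9 \cdot 12321 + 11861 = 110889 + 11861 = 122750$)
$\frac{2338}{-40244} + \frac{H}{-18010} = \frac{2338}{-40244} + \frac{122750}{-18010} = 2338 \left(- \frac{1}{40244}\right) + 122750 \left(- \frac{1}{18010}\right) = - \frac{1169}{20122} - \frac{12275}{1801} = - \frac{249102919}{36239722}$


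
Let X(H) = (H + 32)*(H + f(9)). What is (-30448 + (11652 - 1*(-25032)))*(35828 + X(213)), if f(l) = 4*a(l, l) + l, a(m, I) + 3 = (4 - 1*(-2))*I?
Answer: 874274728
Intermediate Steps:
a(m, I) = -3 + 6*I (a(m, I) = -3 + (4 - 1*(-2))*I = -3 + (4 + 2)*I = -3 + 6*I)
f(l) = -12 + 25*l (f(l) = 4*(-3 + 6*l) + l = (-12 + 24*l) + l = -12 + 25*l)
X(H) = (32 + H)*(213 + H) (X(H) = (H + 32)*(H + (-12 + 25*9)) = (32 + H)*(H + (-12 + 225)) = (32 + H)*(H + 213) = (32 + H)*(213 + H))
(-30448 + (11652 - 1*(-25032)))*(35828 + X(213)) = (-30448 + (11652 - 1*(-25032)))*(35828 + (6816 + 213² + 245*213)) = (-30448 + (11652 + 25032))*(35828 + (6816 + 45369 + 52185)) = (-30448 + 36684)*(35828 + 104370) = 6236*140198 = 874274728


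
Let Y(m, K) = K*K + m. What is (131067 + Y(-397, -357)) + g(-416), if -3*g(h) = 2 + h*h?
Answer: 200433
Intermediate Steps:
g(h) = -⅔ - h²/3 (g(h) = -(2 + h*h)/3 = -(2 + h²)/3 = -⅔ - h²/3)
Y(m, K) = m + K² (Y(m, K) = K² + m = m + K²)
(131067 + Y(-397, -357)) + g(-416) = (131067 + (-397 + (-357)²)) + (-⅔ - ⅓*(-416)²) = (131067 + (-397 + 127449)) + (-⅔ - ⅓*173056) = (131067 + 127052) + (-⅔ - 173056/3) = 258119 - 57686 = 200433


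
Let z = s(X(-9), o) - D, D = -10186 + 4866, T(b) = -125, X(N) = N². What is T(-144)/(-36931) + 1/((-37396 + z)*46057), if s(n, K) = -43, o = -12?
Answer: 184913060944/54632204940973 ≈ 0.0033847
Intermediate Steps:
D = -5320
z = 5277 (z = -43 - 1*(-5320) = -43 + 5320 = 5277)
T(-144)/(-36931) + 1/((-37396 + z)*46057) = -125/(-36931) + 1/((-37396 + 5277)*46057) = -125*(-1/36931) + (1/46057)/(-32119) = 125/36931 - 1/32119*1/46057 = 125/36931 - 1/1479304783 = 184913060944/54632204940973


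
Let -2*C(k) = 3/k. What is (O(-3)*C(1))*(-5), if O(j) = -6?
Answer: -45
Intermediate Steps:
C(k) = -3/(2*k)
(O(-3)*C(1))*(-5) = -(-9)/1*(-5) = -(-9)*(-5) = -6*(-3/2)*(-5) = 9*(-5) = -45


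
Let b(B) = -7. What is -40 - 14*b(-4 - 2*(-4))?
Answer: 58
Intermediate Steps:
-40 - 14*b(-4 - 2*(-4)) = -40 - 14*(-7) = -40 + 98 = 58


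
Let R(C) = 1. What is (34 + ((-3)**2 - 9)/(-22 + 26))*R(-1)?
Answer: 34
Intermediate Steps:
(34 + ((-3)**2 - 9)/(-22 + 26))*R(-1) = (34 + ((-3)**2 - 9)/(-22 + 26))*1 = (34 + (9 - 9)/4)*1 = (34 + 0*(1/4))*1 = (34 + 0)*1 = 34*1 = 34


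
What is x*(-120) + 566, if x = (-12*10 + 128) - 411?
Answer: 48926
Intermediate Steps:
x = -403 (x = (-120 + 128) - 411 = 8 - 411 = -403)
x*(-120) + 566 = -403*(-120) + 566 = 48360 + 566 = 48926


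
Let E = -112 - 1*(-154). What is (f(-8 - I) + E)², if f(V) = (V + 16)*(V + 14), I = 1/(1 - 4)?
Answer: 727609/81 ≈ 8982.8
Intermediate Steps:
I = -⅓ (I = 1/(-3) = -⅓ ≈ -0.33333)
f(V) = (14 + V)*(16 + V) (f(V) = (16 + V)*(14 + V) = (14 + V)*(16 + V))
E = 42 (E = -112 + 154 = 42)
(f(-8 - I) + E)² = ((224 + (-8 - 1*(-⅓))² + 30*(-8 - 1*(-⅓))) + 42)² = ((224 + (-8 + ⅓)² + 30*(-8 + ⅓)) + 42)² = ((224 + (-23/3)² + 30*(-23/3)) + 42)² = ((224 + 529/9 - 230) + 42)² = (475/9 + 42)² = (853/9)² = 727609/81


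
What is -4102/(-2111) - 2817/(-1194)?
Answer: 3614825/840178 ≈ 4.3025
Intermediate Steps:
-4102/(-2111) - 2817/(-1194) = -4102*(-1/2111) - 2817*(-1/1194) = 4102/2111 + 939/398 = 3614825/840178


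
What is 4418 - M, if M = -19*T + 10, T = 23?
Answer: 4845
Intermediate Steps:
M = -427 (M = -19*23 + 10 = -437 + 10 = -427)
4418 - M = 4418 - 1*(-427) = 4418 + 427 = 4845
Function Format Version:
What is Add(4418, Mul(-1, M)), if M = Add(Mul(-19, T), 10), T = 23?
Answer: 4845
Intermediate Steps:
M = -427 (M = Add(Mul(-19, 23), 10) = Add(-437, 10) = -427)
Add(4418, Mul(-1, M)) = Add(4418, Mul(-1, -427)) = Add(4418, 427) = 4845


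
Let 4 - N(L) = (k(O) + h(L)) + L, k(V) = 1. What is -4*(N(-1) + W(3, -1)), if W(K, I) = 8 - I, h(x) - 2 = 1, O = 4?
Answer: -40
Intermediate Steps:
h(x) = 3 (h(x) = 2 + 1 = 3)
N(L) = -L (N(L) = 4 - ((1 + 3) + L) = 4 - (4 + L) = 4 + (-4 - L) = -L)
-4*(N(-1) + W(3, -1)) = -4*(-1*(-1) + (8 - 1*(-1))) = -4*(1 + (8 + 1)) = -4*(1 + 9) = -4*10 = -40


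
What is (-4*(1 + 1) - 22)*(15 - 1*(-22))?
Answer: -1110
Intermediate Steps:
(-4*(1 + 1) - 22)*(15 - 1*(-22)) = (-4*2 - 22)*(15 + 22) = (-8 - 22)*37 = -30*37 = -1110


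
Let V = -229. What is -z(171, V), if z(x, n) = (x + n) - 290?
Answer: 348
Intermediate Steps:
z(x, n) = -290 + n + x (z(x, n) = (n + x) - 290 = -290 + n + x)
-z(171, V) = -(-290 - 229 + 171) = -1*(-348) = 348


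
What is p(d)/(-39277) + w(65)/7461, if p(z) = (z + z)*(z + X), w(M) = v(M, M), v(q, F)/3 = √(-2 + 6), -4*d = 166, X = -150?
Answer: -78902135/195363798 ≈ -0.40387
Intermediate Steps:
d = -83/2 (d = -¼*166 = -83/2 ≈ -41.500)
v(q, F) = 6 (v(q, F) = 3*√(-2 + 6) = 3*√4 = 3*2 = 6)
w(M) = 6
p(z) = 2*z*(-150 + z) (p(z) = (z + z)*(z - 150) = (2*z)*(-150 + z) = 2*z*(-150 + z))
p(d)/(-39277) + w(65)/7461 = (2*(-83/2)*(-150 - 83/2))/(-39277) + 6/7461 = (2*(-83/2)*(-383/2))*(-1/39277) + 6*(1/7461) = (31789/2)*(-1/39277) + 2/2487 = -31789/78554 + 2/2487 = -78902135/195363798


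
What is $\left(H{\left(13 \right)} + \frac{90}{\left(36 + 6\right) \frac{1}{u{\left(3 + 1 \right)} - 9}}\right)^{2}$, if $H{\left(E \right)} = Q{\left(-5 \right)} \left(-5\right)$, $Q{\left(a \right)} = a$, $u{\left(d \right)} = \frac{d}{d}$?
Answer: $\frac{3025}{49} \approx 61.735$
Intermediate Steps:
$u{\left(d \right)} = 1$
$H{\left(E \right)} = 25$ ($H{\left(E \right)} = \left(-5\right) \left(-5\right) = 25$)
$\left(H{\left(13 \right)} + \frac{90}{\left(36 + 6\right) \frac{1}{u{\left(3 + 1 \right)} - 9}}\right)^{2} = \left(25 + \frac{90}{\left(36 + 6\right) \frac{1}{1 - 9}}\right)^{2} = \left(25 + \frac{90}{42 \frac{1}{-8}}\right)^{2} = \left(25 + \frac{90}{42 \left(- \frac{1}{8}\right)}\right)^{2} = \left(25 + \frac{90}{- \frac{21}{4}}\right)^{2} = \left(25 + 90 \left(- \frac{4}{21}\right)\right)^{2} = \left(25 - \frac{120}{7}\right)^{2} = \left(\frac{55}{7}\right)^{2} = \frac{3025}{49}$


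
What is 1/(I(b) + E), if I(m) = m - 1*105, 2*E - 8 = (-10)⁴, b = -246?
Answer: 1/4653 ≈ 0.00021492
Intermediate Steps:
E = 5004 (E = 4 + (½)*(-10)⁴ = 4 + (½)*10000 = 4 + 5000 = 5004)
I(m) = -105 + m (I(m) = m - 105 = -105 + m)
1/(I(b) + E) = 1/((-105 - 246) + 5004) = 1/(-351 + 5004) = 1/4653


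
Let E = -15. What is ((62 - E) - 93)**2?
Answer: 256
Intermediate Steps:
((62 - E) - 93)**2 = ((62 - 1*(-15)) - 93)**2 = ((62 + 15) - 93)**2 = (77 - 93)**2 = (-16)**2 = 256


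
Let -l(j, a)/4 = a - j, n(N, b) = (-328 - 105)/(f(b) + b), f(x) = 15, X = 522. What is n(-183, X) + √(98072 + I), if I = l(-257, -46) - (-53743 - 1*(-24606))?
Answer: -433/537 + √126365 ≈ 354.67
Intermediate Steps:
n(N, b) = -433/(15 + b) (n(N, b) = (-328 - 105)/(15 + b) = -433/(15 + b))
l(j, a) = -4*a + 4*j (l(j, a) = -4*(a - j) = -4*a + 4*j)
I = 28293 (I = (-4*(-46) + 4*(-257)) - (-53743 - 1*(-24606)) = (184 - 1028) - (-53743 + 24606) = -844 - 1*(-29137) = -844 + 29137 = 28293)
n(-183, X) + √(98072 + I) = -433/(15 + 522) + √(98072 + 28293) = -433/537 + √126365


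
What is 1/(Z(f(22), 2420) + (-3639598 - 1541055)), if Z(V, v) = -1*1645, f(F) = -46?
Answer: -1/5182298 ≈ -1.9296e-7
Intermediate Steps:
Z(V, v) = -1645
1/(Z(f(22), 2420) + (-3639598 - 1541055)) = 1/(-1645 + (-3639598 - 1541055)) = 1/(-1645 - 5180653) = 1/(-5182298) = -1/5182298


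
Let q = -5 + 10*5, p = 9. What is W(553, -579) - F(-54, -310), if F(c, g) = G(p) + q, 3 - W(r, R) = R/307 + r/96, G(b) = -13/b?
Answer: -3928321/88416 ≈ -44.430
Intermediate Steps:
W(r, R) = 3 - r/96 - R/307 (W(r, R) = 3 - (R/307 + r/96) = 3 - (r/96 + R/307) = 3 + (-r/96 - R/307) = 3 - r/96 - R/307)
q = 45 (q = -5 + 50 = 45)
F(c, g) = 392/9 (F(c, g) = -13/9 + 45 = 392/9)
W(553, -579) - F(-54, -310) = (3 - 1/96*553 - 1/307*(-579)) - 1*392/9 = (3 - 553/96 + 579/307) - 392/9 = -25771/29472 - 392/9 = -3928321/88416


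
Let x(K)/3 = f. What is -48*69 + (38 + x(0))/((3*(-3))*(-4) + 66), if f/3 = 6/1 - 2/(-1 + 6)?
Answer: -49667/15 ≈ -3311.1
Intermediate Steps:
f = 84/5 (f = 3*(6/1 - 2/(-1 + 6)) = 3*(6*1 - 2/5) = 3*(6 - 2*⅕) = 3*(6 - ⅖) = 3*(28/5) = 84/5 ≈ 16.800)
x(K) = 252/5 (x(K) = 3*(84/5) = 252/5)
-48*69 + (38 + x(0))/((3*(-3))*(-4) + 66) = -48*69 + (38 + 252/5)/((3*(-3))*(-4) + 66) = -3312 + 442/(5*(-9*(-4) + 66)) = -3312 + 442/(5*(36 + 66)) = -3312 + (442/5)/102 = -3312 + (442/5)*(1/102) = -3312 + 13/15 = -49667/15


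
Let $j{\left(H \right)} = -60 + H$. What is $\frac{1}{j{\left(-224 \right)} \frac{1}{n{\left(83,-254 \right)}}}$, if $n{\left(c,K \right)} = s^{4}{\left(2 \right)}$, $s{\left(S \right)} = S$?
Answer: $- \frac{4}{71} \approx -0.056338$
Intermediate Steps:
$n{\left(c,K \right)} = 16$ ($n{\left(c,K \right)} = 2^{4} = 16$)
$\frac{1}{j{\left(-224 \right)} \frac{1}{n{\left(83,-254 \right)}}} = \frac{1}{\left(-60 - 224\right) \frac{1}{16}} = \frac{1}{\left(-284\right) \frac{1}{16}} = \frac{1}{- \frac{71}{4}} = - \frac{4}{71}$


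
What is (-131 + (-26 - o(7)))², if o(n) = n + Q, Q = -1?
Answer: 26569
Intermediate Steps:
o(n) = -1 + n (o(n) = n - 1 = -1 + n)
(-131 + (-26 - o(7)))² = (-131 + (-26 - (-1 + 7)))² = (-131 + (-26 - 1*6))² = (-131 + (-26 - 6))² = (-131 - 32)² = (-163)² = 26569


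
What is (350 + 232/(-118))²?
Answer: 421645156/3481 ≈ 1.2113e+5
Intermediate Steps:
(350 + 232/(-118))² = (350 + 232*(-1/118))² = (350 - 116/59)² = (20534/59)² = 421645156/3481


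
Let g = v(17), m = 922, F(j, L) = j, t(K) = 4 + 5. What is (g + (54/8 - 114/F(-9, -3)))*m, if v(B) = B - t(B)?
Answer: 151669/6 ≈ 25278.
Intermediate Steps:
t(K) = 9
v(B) = -9 + B (v(B) = B - 1*9 = B - 9 = -9 + B)
g = 8 (g = -9 + 17 = 8)
(g + (54/8 - 114/F(-9, -3)))*m = (8 + (54/8 - 114/(-9)))*922 = (8 + (54*(⅛) - 114*(-⅑)))*922 = (8 + (27/4 + 38/3))*922 = (8 + 233/12)*922 = (329/12)*922 = 151669/6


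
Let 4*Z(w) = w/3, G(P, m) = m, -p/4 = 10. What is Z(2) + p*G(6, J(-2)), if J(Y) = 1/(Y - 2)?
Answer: 61/6 ≈ 10.167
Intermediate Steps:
J(Y) = 1/(-2 + Y)
p = -40 (p = -4*10 = -40)
Z(w) = w/12 (Z(w) = (w/3)/4 = w/12)
Z(2) + p*G(6, J(-2)) = (1/12)*2 - 40/(-2 - 2) = ⅙ - 40/(-4) = ⅙ - 40*(-¼) = ⅙ + 10 = 61/6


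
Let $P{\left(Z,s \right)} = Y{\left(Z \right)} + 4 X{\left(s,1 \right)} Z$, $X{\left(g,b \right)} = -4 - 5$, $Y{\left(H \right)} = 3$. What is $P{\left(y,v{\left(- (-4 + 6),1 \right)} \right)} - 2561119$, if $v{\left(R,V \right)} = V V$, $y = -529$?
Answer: $-2542072$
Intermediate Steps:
$v{\left(R,V \right)} = V^{2}$
$X{\left(g,b \right)} = -9$ ($X{\left(g,b \right)} = -4 - 5 = -9$)
$P{\left(Z,s \right)} = 3 - 36 Z$ ($P{\left(Z,s \right)} = 3 + 4 \left(- 9 Z\right) = 3 - 36 Z$)
$P{\left(y,v{\left(- (-4 + 6),1 \right)} \right)} - 2561119 = \left(3 - -19044\right) - 2561119 = \left(3 + 19044\right) - 2561119 = 19047 - 2561119 = -2542072$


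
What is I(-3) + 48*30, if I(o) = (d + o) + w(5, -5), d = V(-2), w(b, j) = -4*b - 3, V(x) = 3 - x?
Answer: 1419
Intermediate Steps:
w(b, j) = -3 - 4*b
d = 5 (d = 3 - 1*(-2) = 3 + 2 = 5)
I(o) = -18 + o (I(o) = (5 + o) + (-3 - 4*5) = (5 + o) + (-3 - 20) = (5 + o) - 23 = -18 + o)
I(-3) + 48*30 = (-18 - 3) + 48*30 = -21 + 1440 = 1419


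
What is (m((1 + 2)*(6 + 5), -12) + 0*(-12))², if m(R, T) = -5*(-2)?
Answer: 100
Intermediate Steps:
m(R, T) = 10
(m((1 + 2)*(6 + 5), -12) + 0*(-12))² = (10 + 0*(-12))² = (10 + 0)² = 10² = 100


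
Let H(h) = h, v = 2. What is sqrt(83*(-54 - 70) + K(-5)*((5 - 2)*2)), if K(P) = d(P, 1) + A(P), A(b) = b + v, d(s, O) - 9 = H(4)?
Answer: 2*I*sqrt(2558) ≈ 101.15*I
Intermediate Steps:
d(s, O) = 13 (d(s, O) = 9 + 4 = 13)
A(b) = 2 + b (A(b) = b + 2 = 2 + b)
K(P) = 15 + P (K(P) = 13 + (2 + P) = 15 + P)
sqrt(83*(-54 - 70) + K(-5)*((5 - 2)*2)) = sqrt(83*(-54 - 70) + (15 - 5)*((5 - 2)*2)) = sqrt(83*(-124) + 10*(3*2)) = sqrt(-10292 + 10*6) = sqrt(-10292 + 60) = sqrt(-10232) = 2*I*sqrt(2558)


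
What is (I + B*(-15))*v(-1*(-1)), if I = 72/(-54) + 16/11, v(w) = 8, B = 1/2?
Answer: -1948/33 ≈ -59.030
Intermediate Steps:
B = 1/2 ≈ 0.50000
I = 4/33 (I = 72*(-1/54) + 16*(1/11) = -4/3 + 16/11 = 4/33 ≈ 0.12121)
(I + B*(-15))*v(-1*(-1)) = (4/33 + (1/2)*(-15))*8 = (4/33 - 15/2)*8 = -487/66*8 = -1948/33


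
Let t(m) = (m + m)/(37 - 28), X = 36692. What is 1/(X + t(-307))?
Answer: 9/329614 ≈ 2.7305e-5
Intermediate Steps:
t(m) = 2*m/9 (t(m) = (2*m)/9 = (2*m)*(1/9) = 2*m/9)
1/(X + t(-307)) = 1/(36692 + (2/9)*(-307)) = 1/(36692 - 614/9) = 1/(329614/9) = 9/329614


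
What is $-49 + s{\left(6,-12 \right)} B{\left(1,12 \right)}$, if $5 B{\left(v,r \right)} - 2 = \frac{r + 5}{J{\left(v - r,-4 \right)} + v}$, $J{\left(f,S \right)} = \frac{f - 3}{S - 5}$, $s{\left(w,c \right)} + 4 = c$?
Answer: $- \frac{8819}{115} \approx -76.687$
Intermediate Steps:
$s{\left(w,c \right)} = -4 + c$
$J{\left(f,S \right)} = \frac{-3 + f}{-5 + S}$
$B{\left(v,r \right)} = \frac{2}{5} + \frac{5 + r}{5 \left(\frac{1}{3} + \frac{r}{9} + \frac{8 v}{9}\right)}$ ($B{\left(v,r \right)} = \frac{2}{5} + \frac{\left(r + 5\right) \frac{1}{\frac{-3 - \left(r - v\right)}{-5 - 4} + v}}{5} = \frac{2}{5} + \frac{\left(5 + r\right) \frac{1}{\frac{-3 + v - r}{-9} + v}}{5} = \frac{2}{5} + \frac{\left(5 + r\right) \frac{1}{- \frac{-3 + v - r}{9} + v}}{5} = \frac{2}{5} + \frac{\left(5 + r\right) \frac{1}{\left(\frac{1}{3} - \frac{v}{9} + \frac{r}{9}\right) + v}}{5} = \frac{2}{5} + \frac{\left(5 + r\right) \frac{1}{\frac{1}{3} + \frac{r}{9} + \frac{8 v}{9}}}{5} = \frac{2}{5} + \frac{\frac{1}{\frac{1}{3} + \frac{r}{9} + \frac{8 v}{9}} \left(5 + r\right)}{5} = \frac{2}{5} + \frac{5 + r}{5 \left(\frac{1}{3} + \frac{r}{9} + \frac{8 v}{9}\right)}$)
$-49 + s{\left(6,-12 \right)} B{\left(1,12 \right)} = -49 + \left(-4 - 12\right) \frac{51 + 11 \cdot 12 + 16 \cdot 1}{5 \left(3 + 12 + 8 \cdot 1\right)} = -49 - 16 \frac{51 + 132 + 16}{5 \left(3 + 12 + 8\right)} = -49 - 16 \cdot \frac{1}{5} \cdot \frac{1}{23} \cdot 199 = -49 - \frac{3184}{115} = - \frac{8819}{115}$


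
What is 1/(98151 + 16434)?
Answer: 1/114585 ≈ 8.7271e-6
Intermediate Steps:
1/(98151 + 16434) = 1/114585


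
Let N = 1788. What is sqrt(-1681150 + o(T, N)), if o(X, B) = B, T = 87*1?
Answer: I*sqrt(1679362) ≈ 1295.9*I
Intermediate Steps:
T = 87
sqrt(-1681150 + o(T, N)) = sqrt(-1681150 + 1788) = sqrt(-1679362) = I*sqrt(1679362)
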